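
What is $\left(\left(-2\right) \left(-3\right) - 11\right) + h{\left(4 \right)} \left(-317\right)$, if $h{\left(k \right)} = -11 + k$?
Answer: $2214$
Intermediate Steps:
$\left(\left(-2\right) \left(-3\right) - 11\right) + h{\left(4 \right)} \left(-317\right) = \left(\left(-2\right) \left(-3\right) - 11\right) + \left(-11 + 4\right) \left(-317\right) = \left(6 - 11\right) - -2219 = -5 + 2219 = 2214$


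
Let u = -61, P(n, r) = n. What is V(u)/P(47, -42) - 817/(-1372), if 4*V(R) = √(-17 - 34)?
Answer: 817/1372 + I*√51/188 ≈ 0.59548 + 0.037986*I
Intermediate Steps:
V(R) = I*√51/4 (V(R) = √(-17 - 34)/4 = √(-51)/4 = (I*√51)/4 = I*√51/4)
V(u)/P(47, -42) - 817/(-1372) = (I*√51/4)/47 - 817/(-1372) = (I*√51/4)*(1/47) - 817*(-1/1372) = I*√51/188 + 817/1372 = 817/1372 + I*√51/188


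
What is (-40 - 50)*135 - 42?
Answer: -12192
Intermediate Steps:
(-40 - 50)*135 - 42 = -90*135 - 42 = -12150 - 42 = -12192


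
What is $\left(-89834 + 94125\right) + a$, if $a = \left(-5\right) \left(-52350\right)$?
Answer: $266041$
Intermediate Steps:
$a = 261750$
$\left(-89834 + 94125\right) + a = \left(-89834 + 94125\right) + 261750 = 4291 + 261750 = 266041$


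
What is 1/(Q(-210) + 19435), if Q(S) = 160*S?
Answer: -1/14165 ≈ -7.0597e-5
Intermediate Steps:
1/(Q(-210) + 19435) = 1/(160*(-210) + 19435) = 1/(-33600 + 19435) = 1/(-14165) = -1/14165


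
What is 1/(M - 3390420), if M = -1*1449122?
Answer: -1/4839542 ≈ -2.0663e-7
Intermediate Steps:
M = -1449122
1/(M - 3390420) = 1/(-1449122 - 3390420) = 1/(-4839542) = -1/4839542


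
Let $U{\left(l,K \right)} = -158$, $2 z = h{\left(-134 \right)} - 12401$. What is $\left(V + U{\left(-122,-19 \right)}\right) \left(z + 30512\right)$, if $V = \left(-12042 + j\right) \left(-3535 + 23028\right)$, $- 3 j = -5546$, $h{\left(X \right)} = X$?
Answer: $-4817353169741$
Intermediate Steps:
$z = - \frac{12535}{2}$ ($z = \frac{-134 - 12401}{2} = \frac{1}{2} \left(-12535\right) = - \frac{12535}{2} \approx -6267.5$)
$j = \frac{5546}{3}$ ($j = \left(- \frac{1}{3}\right) \left(-5546\right) = \frac{5546}{3} \approx 1848.7$)
$V = - \frac{596095940}{3}$ ($V = \left(-12042 + \frac{5546}{3}\right) \left(-3535 + 23028\right) = \left(- \frac{30580}{3}\right) 19493 = - \frac{596095940}{3} \approx -1.987 \cdot 10^{8}$)
$\left(V + U{\left(-122,-19 \right)}\right) \left(z + 30512\right) = \left(- \frac{596095940}{3} - 158\right) \left(- \frac{12535}{2} + 30512\right) = \left(- \frac{596096414}{3}\right) \frac{48489}{2} = -4817353169741$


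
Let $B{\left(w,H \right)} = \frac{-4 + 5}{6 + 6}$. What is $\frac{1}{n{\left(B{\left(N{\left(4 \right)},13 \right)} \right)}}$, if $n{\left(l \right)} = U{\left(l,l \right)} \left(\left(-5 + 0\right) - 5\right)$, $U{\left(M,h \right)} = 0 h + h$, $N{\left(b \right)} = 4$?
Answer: $- \frac{6}{5} \approx -1.2$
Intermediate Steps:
$U{\left(M,h \right)} = h$ ($U{\left(M,h \right)} = 0 + h = h$)
$B{\left(w,H \right)} = \frac{1}{12}$ ($B{\left(w,H \right)} = 1 \cdot \frac{1}{12} = \frac{1}{12}$)
$n{\left(l \right)} = - 10 l$ ($n{\left(l \right)} = l \left(\left(-5 + 0\right) - 5\right) = l \left(-5 - 5\right) = l \left(-10\right) = - 10 l$)
$\frac{1}{n{\left(B{\left(N{\left(4 \right)},13 \right)} \right)}} = \frac{1}{\left(-10\right) \frac{1}{12}} = \frac{1}{- \frac{5}{6}} = - \frac{6}{5}$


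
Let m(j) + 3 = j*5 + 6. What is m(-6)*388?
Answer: -10476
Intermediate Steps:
m(j) = 3 + 5*j (m(j) = -3 + (j*5 + 6) = -3 + (5*j + 6) = -3 + (6 + 5*j) = 3 + 5*j)
m(-6)*388 = (3 + 5*(-6))*388 = (3 - 30)*388 = -27*388 = -10476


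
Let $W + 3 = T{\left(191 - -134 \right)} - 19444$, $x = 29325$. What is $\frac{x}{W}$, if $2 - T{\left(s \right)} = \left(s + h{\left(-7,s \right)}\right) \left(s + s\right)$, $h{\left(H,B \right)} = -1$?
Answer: $- \frac{5865}{46009} \approx -0.12748$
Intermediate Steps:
$T{\left(s \right)} = 2 - 2 s \left(-1 + s\right)$ ($T{\left(s \right)} = 2 - \left(s - 1\right) \left(s + s\right) = 2 - \left(-1 + s\right) 2 s = 2 - 2 s \left(-1 + s\right)$)
$W = -230045$ ($W = -3 - \left(19442 - 2 \left(191 - -134\right) + 2 \left(191 - -134\right)^{2}\right) = -3 - \left(19442 - 2 \left(191 + 134\right) + 2 \left(191 + 134\right)^{2}\right) = -3 + \left(\left(2 - 2 \cdot 325^{2} + 2 \cdot 325\right) - 19444\right) = -3 + \left(\left(2 - 211250 + 650\right) - 19444\right) = -3 - 230042 = -230045$)
$\frac{x}{W} = \frac{29325}{-230045} = 29325 \left(- \frac{1}{230045}\right) = - \frac{5865}{46009}$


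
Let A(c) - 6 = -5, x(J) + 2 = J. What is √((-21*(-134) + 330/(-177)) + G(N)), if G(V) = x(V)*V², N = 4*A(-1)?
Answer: 2*√2475109/59 ≈ 53.330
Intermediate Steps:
x(J) = -2 + J
A(c) = 1 (A(c) = 6 - 5 = 1)
N = 4 (N = 4*1 = 4)
G(V) = V²*(-2 + V) (G(V) = (-2 + V)*V² = V²*(-2 + V))
√((-21*(-134) + 330/(-177)) + G(N)) = √((-21*(-134) + 330/(-177)) + 4²*(-2 + 4)) = √((2814 + 330*(-1/177)) + 16*2) = √((2814 - 110/59) + 32) = √(165916/59 + 32) = √(167804/59) = 2*√2475109/59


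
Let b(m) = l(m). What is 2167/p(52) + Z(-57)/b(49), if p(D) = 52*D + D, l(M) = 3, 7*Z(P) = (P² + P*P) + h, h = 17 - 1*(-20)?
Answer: 18055967/57876 ≈ 311.98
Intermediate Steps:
h = 37 (h = 17 + 20 = 37)
Z(P) = 37/7 + 2*P²/7 (Z(P) = ((P² + P*P) + 37)/7 = ((P² + P²) + 37)/7 = (2*P² + 37)/7 = (37 + 2*P²)/7 = 37/7 + 2*P²/7)
b(m) = 3
p(D) = 53*D
2167/p(52) + Z(-57)/b(49) = 2167/((53*52)) + (37/7 + (2/7)*(-57)²)/3 = 2167/2756 + (37/7 + (2/7)*3249)*(⅓) = 2167*(1/2756) + (37/7 + 6498/7)*(⅓) = 2167/2756 + (6535/7)*(⅓) = 2167/2756 + 6535/21 = 18055967/57876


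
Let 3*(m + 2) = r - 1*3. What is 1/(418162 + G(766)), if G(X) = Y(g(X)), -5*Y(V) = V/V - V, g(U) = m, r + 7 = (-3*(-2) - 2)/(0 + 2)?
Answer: 15/6272413 ≈ 2.3914e-6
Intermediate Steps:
r = -5 (r = -7 + (-3*(-2) - 2)/(0 + 2) = -7 + (6 - 2)/2 = -7 + 4*(1/2) = -7 + 2 = -5)
m = -14/3 (m = -2 + (-5 - 1*3)/3 = -2 + (-5 - 3)/3 = -2 + (1/3)*(-8) = -2 - 8/3 = -14/3 ≈ -4.6667)
g(U) = -14/3
Y(V) = -1/5 + V/5 (Y(V) = -(V/V - V)/5 = -(1 - V)/5 = -1/5 + V/5)
G(X) = -17/15 (G(X) = -1/5 + (1/5)*(-14/3) = -1/5 - 14/15 = -17/15)
1/(418162 + G(766)) = 1/(418162 - 17/15) = 1/(6272413/15) = 15/6272413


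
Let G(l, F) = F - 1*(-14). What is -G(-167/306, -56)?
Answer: 42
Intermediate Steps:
G(l, F) = 14 + F (G(l, F) = F + 14 = 14 + F)
-G(-167/306, -56) = -(14 - 56) = -1*(-42) = 42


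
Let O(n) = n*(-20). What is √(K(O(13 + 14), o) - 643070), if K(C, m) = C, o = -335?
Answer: I*√643610 ≈ 802.25*I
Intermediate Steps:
O(n) = -20*n
√(K(O(13 + 14), o) - 643070) = √(-20*(13 + 14) - 643070) = √(-20*27 - 643070) = √(-540 - 643070) = √(-643610) = I*√643610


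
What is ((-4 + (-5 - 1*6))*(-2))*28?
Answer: 840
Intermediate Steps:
((-4 + (-5 - 1*6))*(-2))*28 = ((-4 + (-5 - 6))*(-2))*28 = ((-4 - 11)*(-2))*28 = -15*(-2)*28 = 30*28 = 840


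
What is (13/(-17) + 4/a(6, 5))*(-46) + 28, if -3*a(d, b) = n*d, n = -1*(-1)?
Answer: 2638/17 ≈ 155.18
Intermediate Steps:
n = 1
a(d, b) = -d/3
(13/(-17) + 4/a(6, 5))*(-46) + 28 = (13/(-17) + 4/((-⅓*6)))*(-46) + 28 = (13*(-1/17) + 4/(-2))*(-46) + 28 = (-13/17 + 4*(-½))*(-46) + 28 = (-13/17 - 2)*(-46) + 28 = -47/17*(-46) + 28 = 2162/17 + 28 = 2638/17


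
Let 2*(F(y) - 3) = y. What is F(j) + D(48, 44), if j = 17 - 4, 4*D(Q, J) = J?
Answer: 41/2 ≈ 20.500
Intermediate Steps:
D(Q, J) = J/4
j = 13
F(y) = 3 + y/2
F(j) + D(48, 44) = (3 + (½)*13) + (¼)*44 = (3 + 13/2) + 11 = 19/2 + 11 = 41/2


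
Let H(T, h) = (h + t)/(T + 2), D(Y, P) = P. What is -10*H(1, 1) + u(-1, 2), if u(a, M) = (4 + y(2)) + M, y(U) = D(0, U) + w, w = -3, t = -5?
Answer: 55/3 ≈ 18.333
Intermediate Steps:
y(U) = -3 + U (y(U) = U - 3 = -3 + U)
H(T, h) = (-5 + h)/(2 + T) (H(T, h) = (h - 5)/(T + 2) = (-5 + h)/(2 + T))
u(a, M) = 3 + M (u(a, M) = (4 + (-3 + 2)) + M = (4 - 1) + M = 3 + M)
-10*H(1, 1) + u(-1, 2) = -10*(-5 + 1)/(2 + 1) + (3 + 2) = -10*(-4)/3 + 5 = -10*(-4/3) + 5 = 40/3 + 5 = 55/3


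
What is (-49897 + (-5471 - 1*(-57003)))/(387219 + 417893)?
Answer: 1635/805112 ≈ 0.0020308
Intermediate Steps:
(-49897 + (-5471 - 1*(-57003)))/(387219 + 417893) = (-49897 + (-5471 + 57003))/805112 = (-49897 + 51532)*(1/805112) = 1635*(1/805112) = 1635/805112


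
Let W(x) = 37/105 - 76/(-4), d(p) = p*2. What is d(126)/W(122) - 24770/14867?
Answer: 85762045/7552436 ≈ 11.356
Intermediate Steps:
d(p) = 2*p
W(x) = 2032/105 (W(x) = 37*(1/105) - 76*(-1/4) = 37/105 + 19 = 2032/105)
d(126)/W(122) - 24770/14867 = (2*126)/(2032/105) - 24770/14867 = 252*(105/2032) - 24770*1/14867 = 6615/508 - 24770/14867 = 85762045/7552436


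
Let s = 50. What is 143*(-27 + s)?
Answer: 3289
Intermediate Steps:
143*(-27 + s) = 143*(-27 + 50) = 143*23 = 3289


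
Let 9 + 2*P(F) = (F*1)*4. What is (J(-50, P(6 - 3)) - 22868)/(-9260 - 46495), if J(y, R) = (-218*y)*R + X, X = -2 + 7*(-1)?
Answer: 6527/55755 ≈ 0.11707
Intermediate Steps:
P(F) = -9/2 + 2*F (P(F) = -9/2 + ((F*1)*4)/2 = -9/2 + (F*4)/2 = -9/2 + (4*F)/2 = -9/2 + 2*F)
X = -9 (X = -2 - 7 = -9)
J(y, R) = -9 - 218*R*y (J(y, R) = (-218*y)*R - 9 = -218*R*y - 9 = -9 - 218*R*y)
(J(-50, P(6 - 3)) - 22868)/(-9260 - 46495) = ((-9 - 218*(-9/2 + 2*(6 - 3))*(-50)) - 22868)/(-9260 - 46495) = ((-9 - 218*(-9/2 + 2*3)*(-50)) - 22868)/(-55755) = ((-9 - 218*(-9/2 + 6)*(-50)) - 22868)*(-1/55755) = ((-9 - 218*3/2*(-50)) - 22868)*(-1/55755) = ((-9 + 16350) - 22868)*(-1/55755) = (16341 - 22868)*(-1/55755) = -6527*(-1/55755) = 6527/55755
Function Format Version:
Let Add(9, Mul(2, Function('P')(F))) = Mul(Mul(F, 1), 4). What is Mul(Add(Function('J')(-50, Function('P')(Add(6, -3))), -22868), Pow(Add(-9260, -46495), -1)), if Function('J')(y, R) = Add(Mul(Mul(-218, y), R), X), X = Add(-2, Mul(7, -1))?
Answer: Rational(6527, 55755) ≈ 0.11707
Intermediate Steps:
Function('P')(F) = Add(Rational(-9, 2), Mul(2, F)) (Function('P')(F) = Add(Rational(-9, 2), Mul(Rational(1, 2), Mul(Mul(F, 1), 4))) = Add(Rational(-9, 2), Mul(Rational(1, 2), Mul(F, 4))) = Add(Rational(-9, 2), Mul(Rational(1, 2), Mul(4, F))) = Add(Rational(-9, 2), Mul(2, F)))
X = -9 (X = Add(-2, -7) = -9)
Function('J')(y, R) = Add(-9, Mul(-218, R, y)) (Function('J')(y, R) = Add(Mul(Mul(-218, y), R), -9) = Add(Mul(-218, R, y), -9) = Add(-9, Mul(-218, R, y)))
Mul(Add(Function('J')(-50, Function('P')(Add(6, -3))), -22868), Pow(Add(-9260, -46495), -1)) = Mul(Add(Add(-9, Mul(-218, Add(Rational(-9, 2), Mul(2, Add(6, -3))), -50)), -22868), Pow(Add(-9260, -46495), -1)) = Mul(Add(Add(-9, Mul(-218, Add(Rational(-9, 2), Mul(2, 3)), -50)), -22868), Pow(-55755, -1)) = Mul(Add(Add(-9, Mul(-218, Add(Rational(-9, 2), 6), -50)), -22868), Rational(-1, 55755)) = Mul(Add(Add(-9, Mul(-218, Rational(3, 2), -50)), -22868), Rational(-1, 55755)) = Mul(Add(Add(-9, 16350), -22868), Rational(-1, 55755)) = Mul(Add(16341, -22868), Rational(-1, 55755)) = Mul(-6527, Rational(-1, 55755)) = Rational(6527, 55755)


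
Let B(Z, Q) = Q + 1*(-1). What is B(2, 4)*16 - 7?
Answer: 41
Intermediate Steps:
B(Z, Q) = -1 + Q (B(Z, Q) = Q - 1 = -1 + Q)
B(2, 4)*16 - 7 = (-1 + 4)*16 - 7 = 3*16 - 7 = 48 - 7 = 41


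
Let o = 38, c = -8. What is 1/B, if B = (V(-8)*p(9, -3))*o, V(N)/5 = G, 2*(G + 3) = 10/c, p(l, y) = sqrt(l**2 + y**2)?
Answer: -2*sqrt(10)/41325 ≈ -0.00015304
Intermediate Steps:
G = -29/8 (G = -3 + (10/(-8))/2 = -3 + (10*(-1/8))/2 = -3 + (1/2)*(-5/4) = -3 - 5/8 = -29/8 ≈ -3.6250)
V(N) = -145/8 (V(N) = 5*(-29/8) = -145/8)
B = -8265*sqrt(10)/4 (B = -145*sqrt(9**2 + (-3)**2)/8*38 = -145*sqrt(81 + 9)/8*38 = -435*sqrt(10)/8*38 = -8265*sqrt(10)/4 ≈ -6534.1)
1/B = 1/(-8265*sqrt(10)/4) = -2*sqrt(10)/41325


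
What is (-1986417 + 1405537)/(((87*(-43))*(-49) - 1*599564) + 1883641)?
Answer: -290440/733693 ≈ -0.39586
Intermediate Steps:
(-1986417 + 1405537)/(((87*(-43))*(-49) - 1*599564) + 1883641) = -580880/((-3741*(-49) - 599564) + 1883641) = -580880/((183309 - 599564) + 1883641) = -580880/(-416255 + 1883641) = -580880/1467386 = -580880*1/1467386 = -290440/733693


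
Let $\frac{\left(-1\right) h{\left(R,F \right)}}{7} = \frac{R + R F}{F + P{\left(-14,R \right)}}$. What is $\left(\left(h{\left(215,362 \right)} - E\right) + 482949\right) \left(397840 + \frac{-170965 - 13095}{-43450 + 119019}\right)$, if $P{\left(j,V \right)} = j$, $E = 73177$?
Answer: $\frac{944020392966475}{5813} \approx 1.624 \cdot 10^{11}$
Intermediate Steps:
$h{\left(R,F \right)} = - \frac{7 \left(R + F R\right)}{-14 + F}$ ($h{\left(R,F \right)} = - 7 \frac{R + R F}{F - 14} = - 7 \frac{R + F R}{-14 + F} = - \frac{7 \left(R + F R\right)}{-14 + F}$)
$\left(\left(h{\left(215,362 \right)} - E\right) + 482949\right) \left(397840 + \frac{-170965 - 13095}{-43450 + 119019}\right) = \left(\left(\left(-7\right) 215 \frac{1}{-14 + 362} \left(1 + 362\right) - 73177\right) + 482949\right) \left(397840 + \frac{-170965 - 13095}{-43450 + 119019}\right) = \left(\left(\left(-7\right) 215 \cdot \frac{1}{348} \cdot 363 - 73177\right) + 482949\right) \left(397840 - \frac{184060}{75569}\right) = \left(\left(- \frac{182105}{116} - 73177\right) + 482949\right) \left(397840 - \frac{184060}{75569}\right) = \left(- \frac{8670637}{116} + 482949\right) \frac{30064186900}{75569} = \frac{47351447}{116} \cdot \frac{30064186900}{75569} = \frac{944020392966475}{5813}$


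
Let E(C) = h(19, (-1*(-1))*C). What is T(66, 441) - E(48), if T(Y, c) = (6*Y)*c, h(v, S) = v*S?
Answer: 173724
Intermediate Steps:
h(v, S) = S*v
E(C) = 19*C (E(C) = ((-1*(-1))*C)*19 = (1*C)*19 = C*19 = 19*C)
T(Y, c) = 6*Y*c
T(66, 441) - E(48) = 6*66*441 - 19*48 = 174636 - 1*912 = 174636 - 912 = 173724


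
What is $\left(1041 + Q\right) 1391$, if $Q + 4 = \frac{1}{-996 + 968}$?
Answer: $\frac{40387685}{28} \approx 1.4424 \cdot 10^{6}$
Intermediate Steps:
$Q = - \frac{113}{28}$ ($Q = -4 + \frac{1}{-996 + 968} = -4 + \frac{1}{-28} = -4 - \frac{1}{28} = - \frac{113}{28} \approx -4.0357$)
$\left(1041 + Q\right) 1391 = \left(1041 - \frac{113}{28}\right) 1391 = \frac{29035}{28} \cdot 1391 = \frac{40387685}{28}$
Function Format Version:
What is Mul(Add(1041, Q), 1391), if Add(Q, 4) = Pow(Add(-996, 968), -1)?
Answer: Rational(40387685, 28) ≈ 1.4424e+6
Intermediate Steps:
Q = Rational(-113, 28) (Q = Add(-4, Pow(Add(-996, 968), -1)) = Add(-4, Pow(-28, -1)) = Add(-4, Rational(-1, 28)) = Rational(-113, 28) ≈ -4.0357)
Mul(Add(1041, Q), 1391) = Mul(Add(1041, Rational(-113, 28)), 1391) = Mul(Rational(29035, 28), 1391) = Rational(40387685, 28)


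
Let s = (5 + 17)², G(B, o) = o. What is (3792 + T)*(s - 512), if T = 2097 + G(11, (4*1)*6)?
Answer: -165564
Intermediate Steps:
s = 484 (s = 22² = 484)
T = 2121 (T = 2097 + (4*1)*6 = 2097 + 4*6 = 2097 + 24 = 2121)
(3792 + T)*(s - 512) = (3792 + 2121)*(484 - 512) = 5913*(-28) = -165564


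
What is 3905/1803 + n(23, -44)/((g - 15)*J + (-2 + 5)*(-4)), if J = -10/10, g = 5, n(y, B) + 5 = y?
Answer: -12322/1803 ≈ -6.8342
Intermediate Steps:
n(y, B) = -5 + y
J = -1 (J = -10*1/10 = -1)
3905/1803 + n(23, -44)/((g - 15)*J + (-2 + 5)*(-4)) = 3905/1803 + (-5 + 23)/((5 - 15)*(-1) + (-2 + 5)*(-4)) = 3905*(1/1803) + 18/(-10*(-1) + 3*(-4)) = 3905/1803 + 18/(10 - 12) = 3905/1803 + 18/(-2) = 3905/1803 + 18*(-1/2) = 3905/1803 - 9 = -12322/1803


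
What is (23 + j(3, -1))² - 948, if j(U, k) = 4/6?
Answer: -3491/9 ≈ -387.89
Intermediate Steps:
j(U, k) = ⅔ (j(U, k) = 4*(⅙) = ⅔)
(23 + j(3, -1))² - 948 = (23 + ⅔)² - 948 = (71/3)² - 948 = 5041/9 - 948 = -3491/9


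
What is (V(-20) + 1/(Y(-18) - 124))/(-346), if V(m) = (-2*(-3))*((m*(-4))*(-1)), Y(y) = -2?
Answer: 60481/43596 ≈ 1.3873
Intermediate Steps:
V(m) = 24*m (V(m) = 6*(-4*m*(-1)) = 6*(4*m) = 24*m)
(V(-20) + 1/(Y(-18) - 124))/(-346) = (24*(-20) + 1/(-2 - 124))/(-346) = (-480 + 1/(-126))*(-1/346) = (-480 - 1/126)*(-1/346) = -60481/126*(-1/346) = 60481/43596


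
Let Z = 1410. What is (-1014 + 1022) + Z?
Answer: 1418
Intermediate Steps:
(-1014 + 1022) + Z = (-1014 + 1022) + 1410 = 8 + 1410 = 1418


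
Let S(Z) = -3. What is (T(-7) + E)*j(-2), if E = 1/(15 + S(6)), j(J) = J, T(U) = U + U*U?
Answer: -505/6 ≈ -84.167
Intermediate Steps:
T(U) = U + U**2
E = 1/12 (E = 1/(15 - 3) = 1/12 ≈ 0.083333)
(T(-7) + E)*j(-2) = (-7*(1 - 7) + 1/12)*(-2) = (-7*(-6) + 1/12)*(-2) = (42 + 1/12)*(-2) = (505/12)*(-2) = -505/6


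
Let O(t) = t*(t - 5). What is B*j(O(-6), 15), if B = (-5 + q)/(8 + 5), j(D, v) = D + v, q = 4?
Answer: -81/13 ≈ -6.2308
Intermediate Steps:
O(t) = t*(-5 + t)
B = -1/13 (B = (-5 + 4)/(8 + 5) = -1/13 ≈ -0.076923)
B*j(O(-6), 15) = -(-6*(-5 - 6) + 15)/13 = -(-6*(-11) + 15)/13 = -(66 + 15)/13 = -1/13*81 = -81/13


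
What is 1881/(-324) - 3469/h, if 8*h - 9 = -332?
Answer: 931565/11628 ≈ 80.114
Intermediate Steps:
h = -323/8 (h = 9/8 + (⅛)*(-332) = 9/8 - 83/2 = -323/8 ≈ -40.375)
1881/(-324) - 3469/h = 1881/(-324) - 3469/(-323/8) = 1881*(-1/324) - 3469*(-8/323) = -209/36 + 27752/323 = 931565/11628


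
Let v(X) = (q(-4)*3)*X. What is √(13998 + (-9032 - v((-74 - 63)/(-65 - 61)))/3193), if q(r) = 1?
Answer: √251695009786542/134106 ≈ 118.30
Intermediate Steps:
v(X) = 3*X (v(X) = (1*3)*X = 3*X)
√(13998 + (-9032 - v((-74 - 63)/(-65 - 61)))/3193) = √(13998 + (-9032 - 3*(-74 - 63)/(-65 - 61))/3193) = √(13998 + (-9032 - 3*(-137/(-126)))*(1/3193)) = √(13998 + (-9032 - 3*(-137*(-1/126)))*(1/3193)) = √(13998 + (-9032 - 3*137/126)*(1/3193)) = √(13998 + (-9032 - 1*137/42)*(1/3193)) = √(13998 + (-9032 - 137/42)*(1/3193)) = √(13998 - 379481/42*1/3193) = √(13998 - 379481/134106) = √(1876836307/134106) = √251695009786542/134106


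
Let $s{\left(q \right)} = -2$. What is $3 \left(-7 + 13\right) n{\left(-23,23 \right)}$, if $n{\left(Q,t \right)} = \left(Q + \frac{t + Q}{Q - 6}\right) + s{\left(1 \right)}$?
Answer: $-450$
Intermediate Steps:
$n{\left(Q,t \right)} = -2 + Q + \frac{Q + t}{-6 + Q}$ ($n{\left(Q,t \right)} = \left(Q + \frac{t + Q}{Q - 6}\right) - 2 = \left(Q + \frac{Q + t}{-6 + Q}\right) - 2 = -2 + Q + \frac{Q + t}{-6 + Q}$)
$3 \left(-7 + 13\right) n{\left(-23,23 \right)} = 3 \left(-7 + 13\right) \frac{12 + 23 + \left(-23\right)^{2} - -161}{-6 - 23} = 3 \cdot 6 \frac{12 + 23 + 529 + 161}{-29} = 18 \left(\left(- \frac{1}{29}\right) 725\right) = 18 \left(-25\right) = -450$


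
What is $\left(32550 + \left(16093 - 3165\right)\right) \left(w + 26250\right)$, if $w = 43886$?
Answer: $3189645008$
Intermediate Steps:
$\left(32550 + \left(16093 - 3165\right)\right) \left(w + 26250\right) = \left(32550 + \left(16093 - 3165\right)\right) \left(43886 + 26250\right) = \left(32550 + 12928\right) 70136 = 45478 \cdot 70136 = 3189645008$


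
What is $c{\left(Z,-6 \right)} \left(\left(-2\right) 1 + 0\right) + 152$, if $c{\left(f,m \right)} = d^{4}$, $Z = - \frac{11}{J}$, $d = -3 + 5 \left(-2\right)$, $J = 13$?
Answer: $-56970$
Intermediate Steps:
$d = -13$ ($d = -3 - 10 = -13$)
$Z = - \frac{11}{13} \approx -0.84615$
$c{\left(f,m \right)} = 28561$ ($c{\left(f,m \right)} = \left(-13\right)^{4} = 28561$)
$c{\left(Z,-6 \right)} \left(\left(-2\right) 1 + 0\right) + 152 = 28561 \left(\left(-2\right) 1 + 0\right) + 152 = 28561 \left(-2 + 0\right) + 152 = 28561 \left(-2\right) + 152 = -57122 + 152 = -56970$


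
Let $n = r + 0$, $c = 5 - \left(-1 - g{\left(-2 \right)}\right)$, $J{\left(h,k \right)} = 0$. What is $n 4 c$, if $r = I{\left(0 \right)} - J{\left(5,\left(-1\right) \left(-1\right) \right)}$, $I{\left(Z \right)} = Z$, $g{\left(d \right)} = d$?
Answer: $0$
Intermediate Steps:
$r = 0$ ($r = 0 - 0 = 0 + 0 = 0$)
$c = 4$ ($c = 5 + \left(\left(3 - 2\right) - 2\right) = 5 + \left(1 - 2\right) = 5 - 1 = 4$)
$n = 0$ ($n = 0 + 0 = 0$)
$n 4 c = 0 \cdot 4 \cdot 4 = 0 \cdot 4 = 0$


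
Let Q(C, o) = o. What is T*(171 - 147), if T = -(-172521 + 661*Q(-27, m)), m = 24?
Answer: 3759768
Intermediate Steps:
T = 156657 (T = -661/(1/(-261 + 24)) = -661/(1/(-237)) = -661/(-1/237) = -661*(-237) = 156657)
T*(171 - 147) = 156657*(171 - 147) = 156657*24 = 3759768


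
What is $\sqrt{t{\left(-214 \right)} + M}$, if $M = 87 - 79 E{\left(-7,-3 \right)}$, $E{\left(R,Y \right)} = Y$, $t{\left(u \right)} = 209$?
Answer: $\sqrt{533} \approx 23.087$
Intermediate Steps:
$M = 324$ ($M = 87 - -237 = 87 + 237 = 324$)
$\sqrt{t{\left(-214 \right)} + M} = \sqrt{209 + 324} = \sqrt{533}$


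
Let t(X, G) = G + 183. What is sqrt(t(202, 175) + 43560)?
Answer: sqrt(43918) ≈ 209.57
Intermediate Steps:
t(X, G) = 183 + G
sqrt(t(202, 175) + 43560) = sqrt((183 + 175) + 43560) = sqrt(358 + 43560) = sqrt(43918)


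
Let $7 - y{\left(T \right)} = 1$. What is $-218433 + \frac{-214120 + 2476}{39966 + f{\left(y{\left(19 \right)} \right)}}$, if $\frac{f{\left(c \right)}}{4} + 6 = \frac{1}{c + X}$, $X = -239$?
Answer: $- \frac{1016446047879}{4653241} \approx -2.1844 \cdot 10^{5}$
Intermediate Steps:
$y{\left(T \right)} = 6$ ($y{\left(T \right)} = 7 - 1 = 6$)
$f{\left(c \right)} = -24 + \frac{4}{-239 + c}$ ($f{\left(c \right)} = -24 + \frac{4}{c - 239} = -24 + \frac{4}{-239 + c}$)
$-218433 + \frac{-214120 + 2476}{39966 + f{\left(y{\left(19 \right)} \right)}} = -218433 + \frac{-214120 + 2476}{39966 + \frac{4 \left(1435 - 36\right)}{-239 + 6}} = -218433 - \frac{211644}{39966 + \frac{4 \left(1435 - 36\right)}{-233}} = -218433 - \frac{211644}{39966 + 4 \left(- \frac{1}{233}\right) 1399} = -218433 - \frac{211644}{39966 - \frac{5596}{233}} = -218433 - \frac{211644}{\frac{9306482}{233}} = -218433 - \frac{24656526}{4653241} = - \frac{1016446047879}{4653241}$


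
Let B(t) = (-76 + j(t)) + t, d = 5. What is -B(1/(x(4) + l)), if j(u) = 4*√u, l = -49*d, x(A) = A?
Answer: 18317/241 - 4*I*√241/241 ≈ 76.004 - 0.25766*I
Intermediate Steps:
l = -245 (l = -49*5 = -245)
B(t) = -76 + t + 4*√t (B(t) = (-76 + 4*√t) + t = -76 + t + 4*√t)
-B(1/(x(4) + l)) = -(-76 + 1/(4 - 245) + 4*√(1/(4 - 245))) = -(-76 + 1/(-241) + 4*√(1/(-241))) = -(-76 - 1/241 + 4*√(-1/241)) = -(-76 - 1/241 + 4*(I*√241/241)) = -(-76 - 1/241 + 4*I*√241/241) = -(-18317/241 + 4*I*√241/241) = 18317/241 - 4*I*√241/241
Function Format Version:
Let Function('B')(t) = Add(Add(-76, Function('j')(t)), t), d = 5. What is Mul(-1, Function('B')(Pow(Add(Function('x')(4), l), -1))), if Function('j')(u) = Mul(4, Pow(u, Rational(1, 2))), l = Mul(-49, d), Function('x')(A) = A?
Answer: Add(Rational(18317, 241), Mul(Rational(-4, 241), I, Pow(241, Rational(1, 2)))) ≈ Add(76.004, Mul(-0.25766, I))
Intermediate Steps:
l = -245 (l = Mul(-49, 5) = -245)
Function('B')(t) = Add(-76, t, Mul(4, Pow(t, Rational(1, 2)))) (Function('B')(t) = Add(Add(-76, Mul(4, Pow(t, Rational(1, 2)))), t) = Add(-76, t, Mul(4, Pow(t, Rational(1, 2)))))
Mul(-1, Function('B')(Pow(Add(Function('x')(4), l), -1))) = Mul(-1, Add(-76, Pow(Add(4, -245), -1), Mul(4, Pow(Pow(Add(4, -245), -1), Rational(1, 2))))) = Mul(-1, Add(-76, Pow(-241, -1), Mul(4, Pow(Pow(-241, -1), Rational(1, 2))))) = Mul(-1, Add(-76, Rational(-1, 241), Mul(4, Pow(Rational(-1, 241), Rational(1, 2))))) = Mul(-1, Add(-76, Rational(-1, 241), Mul(4, Mul(Rational(1, 241), I, Pow(241, Rational(1, 2)))))) = Mul(-1, Add(-76, Rational(-1, 241), Mul(Rational(4, 241), I, Pow(241, Rational(1, 2))))) = Mul(-1, Add(Rational(-18317, 241), Mul(Rational(4, 241), I, Pow(241, Rational(1, 2))))) = Add(Rational(18317, 241), Mul(Rational(-4, 241), I, Pow(241, Rational(1, 2))))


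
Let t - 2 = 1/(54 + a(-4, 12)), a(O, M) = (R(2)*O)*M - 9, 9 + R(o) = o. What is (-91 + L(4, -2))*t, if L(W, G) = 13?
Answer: -19838/127 ≈ -156.20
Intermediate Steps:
R(o) = -9 + o
a(O, M) = -9 - 7*M*O (a(O, M) = ((-9 + 2)*O)*M - 9 = (-7*O)*M - 9 = -7*M*O - 9 = -9 - 7*M*O)
t = 763/381 (t = 2 + 1/(54 + (-9 - 7*12*(-4))) = 2 + 1/(54 + (-9 + 336)) = 2 + 1/(54 + 327) = 2 + 1/381 = 763/381 ≈ 2.0026)
(-91 + L(4, -2))*t = (-91 + 13)*(763/381) = -78*763/381 = -19838/127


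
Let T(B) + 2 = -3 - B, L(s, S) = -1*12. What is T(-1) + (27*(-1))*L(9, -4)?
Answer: 320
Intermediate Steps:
L(s, S) = -12
T(B) = -5 - B (T(B) = -2 + (-3 - B) = -5 - B)
T(-1) + (27*(-1))*L(9, -4) = (-5 - 1*(-1)) + (27*(-1))*(-12) = (-5 + 1) - 27*(-12) = -4 + 324 = 320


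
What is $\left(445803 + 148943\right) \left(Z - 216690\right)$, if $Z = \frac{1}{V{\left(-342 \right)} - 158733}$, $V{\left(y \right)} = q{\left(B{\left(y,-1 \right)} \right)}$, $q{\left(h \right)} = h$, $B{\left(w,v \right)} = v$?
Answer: $- \frac{10228462661198953}{79367} \approx -1.2888 \cdot 10^{11}$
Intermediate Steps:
$V{\left(y \right)} = -1$
$Z = - \frac{1}{158734}$ ($Z = \frac{1}{-1 - 158733} = \frac{1}{-158734} = - \frac{1}{158734} \approx -6.2998 \cdot 10^{-6}$)
$\left(445803 + 148943\right) \left(Z - 216690\right) = \left(445803 + 148943\right) \left(- \frac{1}{158734} - 216690\right) = 594746 \left(- \frac{34396070461}{158734}\right) = - \frac{10228462661198953}{79367}$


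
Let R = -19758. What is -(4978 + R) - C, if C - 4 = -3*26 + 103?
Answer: 14751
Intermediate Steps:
C = 29 (C = 4 + (-3*26 + 103) = 4 + (-78 + 103) = 4 + 25 = 29)
-(4978 + R) - C = -(4978 - 19758) - 1*29 = -1*(-14780) - 29 = 14780 - 29 = 14751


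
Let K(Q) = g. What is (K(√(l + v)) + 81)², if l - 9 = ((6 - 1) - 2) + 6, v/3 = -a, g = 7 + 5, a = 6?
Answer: 8649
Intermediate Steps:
g = 12
v = -18 (v = 3*(-1*6) = 3*(-6) = -18)
l = 18 (l = 9 + (((6 - 1) - 2) + 6) = 9 + ((5 - 2) + 6) = 9 + (3 + 6) = 9 + 9 = 18)
K(Q) = 12
(K(√(l + v)) + 81)² = (12 + 81)² = 93² = 8649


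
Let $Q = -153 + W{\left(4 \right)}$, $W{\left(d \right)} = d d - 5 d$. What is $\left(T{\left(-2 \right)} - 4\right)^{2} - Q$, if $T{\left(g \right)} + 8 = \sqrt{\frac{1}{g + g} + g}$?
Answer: $\frac{1195}{4} - 36 i \approx 298.75 - 36.0 i$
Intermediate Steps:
$W{\left(d \right)} = d^{2} - 5 d$
$T{\left(g \right)} = -8 + \sqrt{g + \frac{1}{2 g}}$ ($T{\left(g \right)} = -8 + \sqrt{\frac{1}{g + g} + g} = -8 + \sqrt{\frac{1}{2 g} + g} = -8 + \sqrt{g + \frac{1}{2 g}}$)
$Q = -157$ ($Q = -153 + 4 \left(-5 + 4\right) = -153 + 4 \left(-1\right) = -153 - 4 = -157$)
$\left(T{\left(-2 \right)} - 4\right)^{2} - Q = \left(\left(-8 + \frac{\sqrt{\frac{2}{-2} + 4 \left(-2\right)}}{2}\right) - 4\right)^{2} - -157 = \left(\left(-8 + \frac{\sqrt{2 \left(- \frac{1}{2}\right) - 8}}{2}\right) - 4\right)^{2} + 157 = \left(\left(-8 + \frac{\sqrt{-1 - 8}}{2}\right) - 4\right)^{2} + 157 = \left(\left(-8 + \frac{\sqrt{-9}}{2}\right) - 4\right)^{2} + 157 = \left(\left(-8 + \frac{3 i}{2}\right) - 4\right)^{2} + 157 = \left(-12 + \frac{3 i}{2}\right)^{2} + 157 = 157 + \left(-12 + \frac{3 i}{2}\right)^{2}$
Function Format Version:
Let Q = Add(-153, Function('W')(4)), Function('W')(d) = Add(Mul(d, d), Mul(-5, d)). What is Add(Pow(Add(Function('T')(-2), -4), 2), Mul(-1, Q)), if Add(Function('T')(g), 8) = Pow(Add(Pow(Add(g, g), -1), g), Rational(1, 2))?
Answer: Add(Rational(1195, 4), Mul(-36, I)) ≈ Add(298.75, Mul(-36.000, I))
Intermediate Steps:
Function('W')(d) = Add(Pow(d, 2), Mul(-5, d))
Function('T')(g) = Add(-8, Pow(Add(g, Mul(Rational(1, 2), Pow(g, -1))), Rational(1, 2))) (Function('T')(g) = Add(-8, Pow(Add(Pow(Add(g, g), -1), g), Rational(1, 2))) = Add(-8, Pow(Add(Pow(Mul(2, g), -1), g), Rational(1, 2))) = Add(-8, Pow(Add(Mul(Rational(1, 2), Pow(g, -1)), g), Rational(1, 2))) = Add(-8, Pow(Add(g, Mul(Rational(1, 2), Pow(g, -1))), Rational(1, 2))))
Q = -157 (Q = Add(-153, Mul(4, Add(-5, 4))) = Add(-153, Mul(4, -1)) = Add(-153, -4) = -157)
Add(Pow(Add(Function('T')(-2), -4), 2), Mul(-1, Q)) = Add(Pow(Add(Add(-8, Mul(Rational(1, 2), Pow(Add(Mul(2, Pow(-2, -1)), Mul(4, -2)), Rational(1, 2)))), -4), 2), Mul(-1, -157)) = Add(Pow(Add(Add(-8, Mul(Rational(1, 2), Pow(Add(Mul(2, Rational(-1, 2)), -8), Rational(1, 2)))), -4), 2), 157) = Add(Pow(Add(Add(-8, Mul(Rational(1, 2), Pow(Add(-1, -8), Rational(1, 2)))), -4), 2), 157) = Add(Pow(Add(Add(-8, Mul(Rational(1, 2), Pow(-9, Rational(1, 2)))), -4), 2), 157) = Add(Pow(Add(Add(-8, Mul(Rational(1, 2), Mul(3, I))), -4), 2), 157) = Add(Pow(Add(Add(-8, Mul(Rational(3, 2), I)), -4), 2), 157) = Add(Pow(Add(-12, Mul(Rational(3, 2), I)), 2), 157) = Add(157, Pow(Add(-12, Mul(Rational(3, 2), I)), 2))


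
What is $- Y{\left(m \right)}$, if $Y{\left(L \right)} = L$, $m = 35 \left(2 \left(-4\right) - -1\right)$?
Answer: $245$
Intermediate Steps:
$m = -245$ ($m = 35 \left(-8 + 1\right) = 35 \left(-7\right) = -245$)
$- Y{\left(m \right)} = \left(-1\right) \left(-245\right) = 245$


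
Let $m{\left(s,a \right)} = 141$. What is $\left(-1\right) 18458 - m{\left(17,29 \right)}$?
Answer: $-18599$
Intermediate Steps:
$\left(-1\right) 18458 - m{\left(17,29 \right)} = \left(-1\right) 18458 - 141 = -18458 - 141 = -18599$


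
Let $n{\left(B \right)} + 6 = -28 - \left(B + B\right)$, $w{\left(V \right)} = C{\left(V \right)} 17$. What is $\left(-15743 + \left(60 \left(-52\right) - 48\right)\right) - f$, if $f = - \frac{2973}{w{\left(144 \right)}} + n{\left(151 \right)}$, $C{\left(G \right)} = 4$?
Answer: $- \frac{1260127}{68} \approx -18531.0$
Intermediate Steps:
$w{\left(V \right)} = 68$ ($w{\left(V \right)} = 4 \cdot 17 = 68$)
$n{\left(B \right)} = -34 - 2 B$ ($n{\left(B \right)} = -6 - \left(28 + 2 B\right) = -34 - 2 B$)
$f = - \frac{25821}{68}$ ($f = - \frac{2973}{68} - 336 = - \frac{25821}{68} \approx -379.72$)
$\left(-15743 + \left(60 \left(-52\right) - 48\right)\right) - f = \left(-15743 + \left(60 \left(-52\right) - 48\right)\right) - - \frac{25821}{68} = \left(-15743 - 3168\right) + \frac{25821}{68} = -18911 + \frac{25821}{68} = - \frac{1260127}{68}$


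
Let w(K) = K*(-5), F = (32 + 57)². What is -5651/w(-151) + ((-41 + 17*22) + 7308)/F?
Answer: -38992616/5980355 ≈ -6.5201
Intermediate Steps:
F = 7921 (F = 89² = 7921)
w(K) = -5*K
-5651/w(-151) + ((-41 + 17*22) + 7308)/F = -5651/((-5*(-151))) + ((-41 + 17*22) + 7308)/7921 = -5651/755 + ((-41 + 374) + 7308)*(1/7921) = -5651*1/755 + (333 + 7308)*(1/7921) = -5651/755 + 7641*(1/7921) = -5651/755 + 7641/7921 = -38992616/5980355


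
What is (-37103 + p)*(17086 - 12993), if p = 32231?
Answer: -19941096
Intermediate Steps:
(-37103 + p)*(17086 - 12993) = (-37103 + 32231)*(17086 - 12993) = -4872*4093 = -19941096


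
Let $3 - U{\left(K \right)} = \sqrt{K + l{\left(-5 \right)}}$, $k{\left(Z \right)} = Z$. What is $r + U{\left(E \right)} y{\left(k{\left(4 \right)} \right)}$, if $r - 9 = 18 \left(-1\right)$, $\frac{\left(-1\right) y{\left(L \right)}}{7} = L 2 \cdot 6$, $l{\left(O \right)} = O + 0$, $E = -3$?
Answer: $-1017 + 672 i \sqrt{2} \approx -1017.0 + 950.35 i$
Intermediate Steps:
$l{\left(O \right)} = O$
$U{\left(K \right)} = 3 - \sqrt{-5 + K}$ ($U{\left(K \right)} = 3 - \sqrt{K - 5} = 3 - \sqrt{-5 + K}$)
$y{\left(L \right)} = - 84 L$ ($y{\left(L \right)} = - 7 L 2 \cdot 6 = - 7 \cdot 2 L 6 = - 7 \cdot 12 L = - 84 L$)
$r = -9$ ($r = 9 + 18 \left(-1\right) = 9 - 18 = -9$)
$r + U{\left(E \right)} y{\left(k{\left(4 \right)} \right)} = -9 + \left(3 - \sqrt{-5 - 3}\right) \left(\left(-84\right) 4\right) = -9 + \left(3 - \sqrt{-8}\right) \left(-336\right) = -9 + \left(3 - 2 i \sqrt{2}\right) \left(-336\right) = -9 - \left(1008 - 672 i \sqrt{2}\right) = -1017 + 672 i \sqrt{2}$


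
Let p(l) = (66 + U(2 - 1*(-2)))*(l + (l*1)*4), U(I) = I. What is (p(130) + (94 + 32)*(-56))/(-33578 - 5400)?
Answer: -19222/19489 ≈ -0.98630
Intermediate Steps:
p(l) = 350*l (p(l) = (66 + (2 - 1*(-2)))*(l + (l*1)*4) = (66 + (2 + 2))*(l + l*4) = (66 + 4)*(l + 4*l) = 70*(5*l) = 350*l)
(p(130) + (94 + 32)*(-56))/(-33578 - 5400) = (350*130 + (94 + 32)*(-56))/(-33578 - 5400) = (45500 + 126*(-56))/(-38978) = (45500 - 7056)*(-1/38978) = 38444*(-1/38978) = -19222/19489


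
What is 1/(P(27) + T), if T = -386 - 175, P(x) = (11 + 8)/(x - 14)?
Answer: -13/7274 ≈ -0.0017872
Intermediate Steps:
P(x) = 19/(-14 + x)
T = -561
1/(P(27) + T) = 1/(19/(-14 + 27) - 561) = 1/(19/13 - 561) = 1/(-7274/13) = -13/7274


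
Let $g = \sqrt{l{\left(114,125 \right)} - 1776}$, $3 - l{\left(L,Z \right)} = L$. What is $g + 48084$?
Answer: $48084 + i \sqrt{1887} \approx 48084.0 + 43.44 i$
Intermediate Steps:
$l{\left(L,Z \right)} = 3 - L$
$g = i \sqrt{1887}$ ($g = \sqrt{\left(3 - 114\right) - 1776} = \sqrt{-111 - 1776} = \sqrt{-1887} = i \sqrt{1887} \approx 43.44 i$)
$g + 48084 = i \sqrt{1887} + 48084 = 48084 + i \sqrt{1887}$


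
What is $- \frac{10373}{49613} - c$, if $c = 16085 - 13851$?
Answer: $- \frac{110845815}{49613} \approx -2234.2$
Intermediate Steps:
$c = 2234$
$- \frac{10373}{49613} - c = - \frac{10373}{49613} - 2234 = - \frac{110845815}{49613}$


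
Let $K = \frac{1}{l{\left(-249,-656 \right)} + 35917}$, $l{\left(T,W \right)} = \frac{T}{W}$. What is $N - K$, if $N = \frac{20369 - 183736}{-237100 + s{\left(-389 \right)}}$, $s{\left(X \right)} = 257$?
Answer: $\frac{3849065374959}{5580447634243} \approx 0.68974$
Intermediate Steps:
$K = \frac{656}{23561801}$ ($K = \frac{1}{- \frac{249}{-656} + 35917} = \frac{1}{\left(-249\right) \left(- \frac{1}{656}\right) + 35917} = \frac{1}{\frac{249}{656} + 35917} = \frac{1}{\frac{23561801}{656}} = \frac{656}{23561801} \approx 2.7842 \cdot 10^{-5}$)
$N = \frac{163367}{236843}$ ($N = \frac{20369 - 183736}{-237100 + 257} = - \frac{163367}{-236843} = \left(-163367\right) \left(- \frac{1}{236843}\right) = \frac{163367}{236843} \approx 0.68977$)
$N - K = \frac{163367}{236843} - \frac{656}{23561801} = \frac{3849065374959}{5580447634243}$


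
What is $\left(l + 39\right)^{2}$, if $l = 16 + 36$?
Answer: $8281$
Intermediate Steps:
$l = 52$
$\left(l + 39\right)^{2} = \left(52 + 39\right)^{2} = 91^{2} = 8281$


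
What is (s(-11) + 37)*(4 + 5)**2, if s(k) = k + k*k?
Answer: 11907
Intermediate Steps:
s(k) = k + k**2
(s(-11) + 37)*(4 + 5)**2 = (-11*(1 - 11) + 37)*(4 + 5)**2 = (-11*(-10) + 37)*9**2 = (110 + 37)*81 = 147*81 = 11907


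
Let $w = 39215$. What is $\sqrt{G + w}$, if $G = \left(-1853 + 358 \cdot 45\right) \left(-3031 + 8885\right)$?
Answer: $\sqrt{83499693} \approx 9137.8$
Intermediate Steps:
$G = 83460478$ ($G = \left(-1853 + 16110\right) 5854 = 14257 \cdot 5854 = 83460478$)
$\sqrt{G + w} = \sqrt{83460478 + 39215} = \sqrt{83499693}$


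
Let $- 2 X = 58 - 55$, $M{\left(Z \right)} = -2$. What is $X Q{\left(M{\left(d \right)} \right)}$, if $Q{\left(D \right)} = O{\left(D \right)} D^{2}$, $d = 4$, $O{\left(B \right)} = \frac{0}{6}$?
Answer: $0$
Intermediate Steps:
$O{\left(B \right)} = 0$ ($O{\left(B \right)} = 0 \cdot \frac{1}{6} = 0$)
$Q{\left(D \right)} = 0$ ($Q{\left(D \right)} = 0 D^{2} = 0$)
$X = - \frac{3}{2}$ ($X = - \frac{58 - 55}{2} = \left(- \frac{1}{2}\right) 3 = - \frac{3}{2} \approx -1.5$)
$X Q{\left(M{\left(d \right)} \right)} = \left(- \frac{3}{2}\right) 0 = 0$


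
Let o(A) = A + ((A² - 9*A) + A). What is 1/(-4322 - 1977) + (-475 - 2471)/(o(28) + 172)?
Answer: -9278807/2393620 ≈ -3.8765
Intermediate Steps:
o(A) = A² - 7*A (o(A) = A + (A² - 8*A) = A² - 7*A)
1/(-4322 - 1977) + (-475 - 2471)/(o(28) + 172) = 1/(-4322 - 1977) + (-475 - 2471)/(28*(-7 + 28) + 172) = 1/(-6299) - 2946/(28*21 + 172) = -1/6299 - 2946/(588 + 172) = -1/6299 - 2946/760 = -1/6299 - 2946*1/760 = -1/6299 - 1473/380 = -9278807/2393620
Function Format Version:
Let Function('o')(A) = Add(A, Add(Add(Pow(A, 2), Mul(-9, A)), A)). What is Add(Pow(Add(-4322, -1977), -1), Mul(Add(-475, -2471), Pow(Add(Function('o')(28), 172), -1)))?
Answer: Rational(-9278807, 2393620) ≈ -3.8765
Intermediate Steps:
Function('o')(A) = Add(Pow(A, 2), Mul(-7, A)) (Function('o')(A) = Add(A, Add(Pow(A, 2), Mul(-8, A))) = Add(Pow(A, 2), Mul(-7, A)))
Add(Pow(Add(-4322, -1977), -1), Mul(Add(-475, -2471), Pow(Add(Function('o')(28), 172), -1))) = Add(Pow(Add(-4322, -1977), -1), Mul(Add(-475, -2471), Pow(Add(Mul(28, Add(-7, 28)), 172), -1))) = Add(Pow(-6299, -1), Mul(-2946, Pow(Add(Mul(28, 21), 172), -1))) = Add(Rational(-1, 6299), Mul(-2946, Pow(Add(588, 172), -1))) = Add(Rational(-1, 6299), Mul(-2946, Pow(760, -1))) = Add(Rational(-1, 6299), Mul(-2946, Rational(1, 760))) = Add(Rational(-1, 6299), Rational(-1473, 380)) = Rational(-9278807, 2393620)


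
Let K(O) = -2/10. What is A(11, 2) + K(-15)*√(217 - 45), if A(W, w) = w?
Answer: 2 - 2*√43/5 ≈ -0.62298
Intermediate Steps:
K(O) = -⅕ (K(O) = -2*⅒ = -⅕)
A(11, 2) + K(-15)*√(217 - 45) = 2 - √(217 - 45)/5 = 2 - 2*√43/5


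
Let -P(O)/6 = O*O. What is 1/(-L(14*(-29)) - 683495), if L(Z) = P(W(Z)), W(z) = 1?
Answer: -1/683489 ≈ -1.4631e-6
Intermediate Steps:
P(O) = -6*O² (P(O) = -6*O*O = -6*O²)
L(Z) = -6 (L(Z) = -6*1² = -6*1 = -6)
1/(-L(14*(-29)) - 683495) = 1/(-1*(-6) - 683495) = 1/(6 - 683495) = 1/(-683489) = -1/683489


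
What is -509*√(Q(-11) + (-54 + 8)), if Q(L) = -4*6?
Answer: -509*I*√70 ≈ -4258.6*I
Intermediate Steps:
Q(L) = -24
-509*√(Q(-11) + (-54 + 8)) = -509*√(-24 + (-54 + 8)) = -509*√(-24 - 46) = -509*I*√70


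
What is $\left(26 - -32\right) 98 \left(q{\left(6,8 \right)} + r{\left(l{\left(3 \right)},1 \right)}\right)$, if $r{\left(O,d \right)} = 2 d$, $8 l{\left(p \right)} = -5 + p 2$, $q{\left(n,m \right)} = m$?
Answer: $56840$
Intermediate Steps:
$l{\left(p \right)} = - \frac{5}{8} + \frac{p}{4}$ ($l{\left(p \right)} = \frac{-5 + p 2}{8} = \frac{-5 + 2 p}{8} = - \frac{5}{8} + \frac{p}{4}$)
$\left(26 - -32\right) 98 \left(q{\left(6,8 \right)} + r{\left(l{\left(3 \right)},1 \right)}\right) = \left(26 - -32\right) 98 \left(8 + 2 \cdot 1\right) = \left(26 + 32\right) 98 \left(8 + 2\right) = 58 \cdot 98 \cdot 10 = 5684 \cdot 10 = 56840$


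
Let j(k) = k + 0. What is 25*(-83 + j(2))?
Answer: -2025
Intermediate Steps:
j(k) = k
25*(-83 + j(2)) = 25*(-83 + 2) = 25*(-81) = -2025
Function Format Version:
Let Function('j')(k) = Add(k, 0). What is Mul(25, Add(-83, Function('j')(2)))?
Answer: -2025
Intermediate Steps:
Function('j')(k) = k
Mul(25, Add(-83, Function('j')(2))) = Mul(25, Add(-83, 2)) = Mul(25, -81) = -2025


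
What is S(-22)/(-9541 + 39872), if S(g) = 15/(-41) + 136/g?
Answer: -2953/13679281 ≈ -0.00021587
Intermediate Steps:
S(g) = -15/41 + 136/g (S(g) = 15*(-1/41) + 136/g = -15/41 + 136/g)
S(-22)/(-9541 + 39872) = (-15/41 + 136/(-22))/(-9541 + 39872) = (-15/41 + 136*(-1/22))/30331 = (-15/41 - 68/11)*(1/30331) = -2953/451*1/30331 = -2953/13679281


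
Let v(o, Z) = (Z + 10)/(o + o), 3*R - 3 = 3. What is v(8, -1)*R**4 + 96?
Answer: 105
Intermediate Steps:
R = 2 (R = 1 + (1/3)*3 = 1 + 1 = 2)
v(o, Z) = (10 + Z)/(2*o) (v(o, Z) = (10 + Z)/((2*o)) = (10 + Z)*(1/(2*o)) = (10 + Z)/(2*o))
v(8, -1)*R**4 + 96 = ((1/2)*(10 - 1)/8)*2**4 + 96 = ((1/2)*(1/8)*9)*16 + 96 = (9/16)*16 + 96 = 9 + 96 = 105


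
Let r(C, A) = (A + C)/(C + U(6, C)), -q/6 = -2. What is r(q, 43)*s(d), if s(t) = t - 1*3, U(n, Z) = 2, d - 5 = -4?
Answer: -55/7 ≈ -7.8571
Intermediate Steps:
q = 12 (q = -6*(-2) = 12)
d = 1 (d = 5 - 4 = 1)
s(t) = -3 + t (s(t) = t - 3 = -3 + t)
r(C, A) = (A + C)/(2 + C) (r(C, A) = (A + C)/(C + 2) = (A + C)/(2 + C))
r(q, 43)*s(d) = ((43 + 12)/(2 + 12))*(-3 + 1) = (55/14)*(-2) = -55/7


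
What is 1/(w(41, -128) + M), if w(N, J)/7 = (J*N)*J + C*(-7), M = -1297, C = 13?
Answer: 1/4700274 ≈ 2.1275e-7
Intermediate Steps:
w(N, J) = -637 + 7*N*J**2 (w(N, J) = 7*((J*N)*J + 13*(-7)) = 7*(N*J**2 - 91) = 7*(-91 + N*J**2) = -637 + 7*N*J**2)
1/(w(41, -128) + M) = 1/((-637 + 7*41*(-128)**2) - 1297) = 1/((-637 + 7*41*16384) - 1297) = 1/((-637 + 4702208) - 1297) = 1/(4701571 - 1297) = 1/4700274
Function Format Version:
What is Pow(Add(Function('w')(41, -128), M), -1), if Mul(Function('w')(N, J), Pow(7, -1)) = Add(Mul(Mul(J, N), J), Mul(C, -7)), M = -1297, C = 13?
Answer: Rational(1, 4700274) ≈ 2.1275e-7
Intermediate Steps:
Function('w')(N, J) = Add(-637, Mul(7, N, Pow(J, 2))) (Function('w')(N, J) = Mul(7, Add(Mul(Mul(J, N), J), Mul(13, -7))) = Mul(7, Add(Mul(N, Pow(J, 2)), -91)) = Mul(7, Add(-91, Mul(N, Pow(J, 2)))) = Add(-637, Mul(7, N, Pow(J, 2))))
Pow(Add(Function('w')(41, -128), M), -1) = Pow(Add(Add(-637, Mul(7, 41, Pow(-128, 2))), -1297), -1) = Pow(Add(Add(-637, Mul(7, 41, 16384)), -1297), -1) = Pow(Add(Add(-637, 4702208), -1297), -1) = Pow(Add(4701571, -1297), -1) = Pow(4700274, -1) = Rational(1, 4700274)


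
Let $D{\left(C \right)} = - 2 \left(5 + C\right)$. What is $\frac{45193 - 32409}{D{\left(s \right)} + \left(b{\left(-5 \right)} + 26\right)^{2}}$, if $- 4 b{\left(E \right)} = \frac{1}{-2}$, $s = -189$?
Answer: $\frac{818176}{67233} \approx 12.169$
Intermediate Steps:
$b{\left(E \right)} = \frac{1}{8}$ ($b{\left(E \right)} = - \frac{1}{4 \left(-2\right)} = \left(- \frac{1}{4}\right) \left(- \frac{1}{2}\right) = \frac{1}{8}$)
$D{\left(C \right)} = -10 - 2 C$
$\frac{45193 - 32409}{D{\left(s \right)} + \left(b{\left(-5 \right)} + 26\right)^{2}} = \frac{45193 - 32409}{\left(-10 - -378\right) + \left(\frac{1}{8} + 26\right)^{2}} = \frac{12784}{\left(-10 + 378\right) + \left(\frac{209}{8}\right)^{2}} = \frac{12784}{368 + \frac{43681}{64}} = \frac{12784}{\frac{67233}{64}} = 12784 \cdot \frac{64}{67233} = \frac{818176}{67233}$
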